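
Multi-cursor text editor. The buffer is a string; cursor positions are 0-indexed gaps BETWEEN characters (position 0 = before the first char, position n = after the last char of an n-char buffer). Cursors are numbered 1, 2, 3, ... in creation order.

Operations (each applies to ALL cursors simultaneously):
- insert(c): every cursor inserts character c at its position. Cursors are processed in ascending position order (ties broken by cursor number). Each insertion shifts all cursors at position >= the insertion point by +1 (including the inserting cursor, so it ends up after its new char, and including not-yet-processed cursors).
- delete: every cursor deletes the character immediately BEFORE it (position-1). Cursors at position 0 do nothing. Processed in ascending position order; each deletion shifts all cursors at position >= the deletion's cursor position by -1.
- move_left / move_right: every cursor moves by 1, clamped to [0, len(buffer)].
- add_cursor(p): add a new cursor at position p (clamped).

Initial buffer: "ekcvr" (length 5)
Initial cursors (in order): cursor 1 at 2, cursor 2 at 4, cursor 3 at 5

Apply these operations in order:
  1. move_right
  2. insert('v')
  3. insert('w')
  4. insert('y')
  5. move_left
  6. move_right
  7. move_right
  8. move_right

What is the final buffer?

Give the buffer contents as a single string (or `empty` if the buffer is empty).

After op 1 (move_right): buffer="ekcvr" (len 5), cursors c1@3 c2@5 c3@5, authorship .....
After op 2 (insert('v')): buffer="ekcvvrvv" (len 8), cursors c1@4 c2@8 c3@8, authorship ...1..23
After op 3 (insert('w')): buffer="ekcvwvrvvww" (len 11), cursors c1@5 c2@11 c3@11, authorship ...11..2323
After op 4 (insert('y')): buffer="ekcvwyvrvvwwyy" (len 14), cursors c1@6 c2@14 c3@14, authorship ...111..232323
After op 5 (move_left): buffer="ekcvwyvrvvwwyy" (len 14), cursors c1@5 c2@13 c3@13, authorship ...111..232323
After op 6 (move_right): buffer="ekcvwyvrvvwwyy" (len 14), cursors c1@6 c2@14 c3@14, authorship ...111..232323
After op 7 (move_right): buffer="ekcvwyvrvvwwyy" (len 14), cursors c1@7 c2@14 c3@14, authorship ...111..232323
After op 8 (move_right): buffer="ekcvwyvrvvwwyy" (len 14), cursors c1@8 c2@14 c3@14, authorship ...111..232323

Answer: ekcvwyvrvvwwyy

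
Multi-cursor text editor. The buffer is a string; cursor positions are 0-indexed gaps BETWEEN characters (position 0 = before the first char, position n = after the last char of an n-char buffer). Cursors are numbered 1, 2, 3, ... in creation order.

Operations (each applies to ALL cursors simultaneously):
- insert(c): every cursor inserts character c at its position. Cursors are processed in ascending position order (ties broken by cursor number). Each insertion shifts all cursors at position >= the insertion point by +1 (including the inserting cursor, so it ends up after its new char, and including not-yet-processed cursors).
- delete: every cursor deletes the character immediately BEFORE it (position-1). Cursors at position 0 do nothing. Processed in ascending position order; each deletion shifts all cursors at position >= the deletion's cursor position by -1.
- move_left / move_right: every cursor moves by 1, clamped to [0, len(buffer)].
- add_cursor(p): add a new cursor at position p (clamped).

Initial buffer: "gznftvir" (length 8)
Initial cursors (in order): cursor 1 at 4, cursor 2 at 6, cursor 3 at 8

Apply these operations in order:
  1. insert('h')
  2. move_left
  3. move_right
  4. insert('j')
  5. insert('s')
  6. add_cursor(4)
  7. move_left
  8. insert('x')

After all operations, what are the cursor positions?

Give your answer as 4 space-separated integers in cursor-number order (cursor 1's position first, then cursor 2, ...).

Answer: 8 14 20 4

Derivation:
After op 1 (insert('h')): buffer="gznfhtvhirh" (len 11), cursors c1@5 c2@8 c3@11, authorship ....1..2..3
After op 2 (move_left): buffer="gznfhtvhirh" (len 11), cursors c1@4 c2@7 c3@10, authorship ....1..2..3
After op 3 (move_right): buffer="gznfhtvhirh" (len 11), cursors c1@5 c2@8 c3@11, authorship ....1..2..3
After op 4 (insert('j')): buffer="gznfhjtvhjirhj" (len 14), cursors c1@6 c2@10 c3@14, authorship ....11..22..33
After op 5 (insert('s')): buffer="gznfhjstvhjsirhjs" (len 17), cursors c1@7 c2@12 c3@17, authorship ....111..222..333
After op 6 (add_cursor(4)): buffer="gznfhjstvhjsirhjs" (len 17), cursors c4@4 c1@7 c2@12 c3@17, authorship ....111..222..333
After op 7 (move_left): buffer="gznfhjstvhjsirhjs" (len 17), cursors c4@3 c1@6 c2@11 c3@16, authorship ....111..222..333
After op 8 (insert('x')): buffer="gznxfhjxstvhjxsirhjxs" (len 21), cursors c4@4 c1@8 c2@14 c3@20, authorship ...4.1111..2222..3333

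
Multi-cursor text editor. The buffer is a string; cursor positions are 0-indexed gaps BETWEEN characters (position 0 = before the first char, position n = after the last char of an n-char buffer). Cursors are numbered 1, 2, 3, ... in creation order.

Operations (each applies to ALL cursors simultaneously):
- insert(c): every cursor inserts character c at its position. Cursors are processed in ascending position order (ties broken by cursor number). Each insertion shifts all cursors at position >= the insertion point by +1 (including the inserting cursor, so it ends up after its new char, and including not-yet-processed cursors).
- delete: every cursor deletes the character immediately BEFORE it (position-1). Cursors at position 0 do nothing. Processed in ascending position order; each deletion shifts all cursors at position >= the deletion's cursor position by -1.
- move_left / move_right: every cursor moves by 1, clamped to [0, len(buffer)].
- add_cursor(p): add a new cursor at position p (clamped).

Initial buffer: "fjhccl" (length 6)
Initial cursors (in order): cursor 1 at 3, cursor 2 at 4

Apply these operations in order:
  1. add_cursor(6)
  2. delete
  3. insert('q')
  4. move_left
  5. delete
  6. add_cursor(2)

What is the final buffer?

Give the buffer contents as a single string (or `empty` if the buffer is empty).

Answer: fqq

Derivation:
After op 1 (add_cursor(6)): buffer="fjhccl" (len 6), cursors c1@3 c2@4 c3@6, authorship ......
After op 2 (delete): buffer="fjc" (len 3), cursors c1@2 c2@2 c3@3, authorship ...
After op 3 (insert('q')): buffer="fjqqcq" (len 6), cursors c1@4 c2@4 c3@6, authorship ..12.3
After op 4 (move_left): buffer="fjqqcq" (len 6), cursors c1@3 c2@3 c3@5, authorship ..12.3
After op 5 (delete): buffer="fqq" (len 3), cursors c1@1 c2@1 c3@2, authorship .23
After op 6 (add_cursor(2)): buffer="fqq" (len 3), cursors c1@1 c2@1 c3@2 c4@2, authorship .23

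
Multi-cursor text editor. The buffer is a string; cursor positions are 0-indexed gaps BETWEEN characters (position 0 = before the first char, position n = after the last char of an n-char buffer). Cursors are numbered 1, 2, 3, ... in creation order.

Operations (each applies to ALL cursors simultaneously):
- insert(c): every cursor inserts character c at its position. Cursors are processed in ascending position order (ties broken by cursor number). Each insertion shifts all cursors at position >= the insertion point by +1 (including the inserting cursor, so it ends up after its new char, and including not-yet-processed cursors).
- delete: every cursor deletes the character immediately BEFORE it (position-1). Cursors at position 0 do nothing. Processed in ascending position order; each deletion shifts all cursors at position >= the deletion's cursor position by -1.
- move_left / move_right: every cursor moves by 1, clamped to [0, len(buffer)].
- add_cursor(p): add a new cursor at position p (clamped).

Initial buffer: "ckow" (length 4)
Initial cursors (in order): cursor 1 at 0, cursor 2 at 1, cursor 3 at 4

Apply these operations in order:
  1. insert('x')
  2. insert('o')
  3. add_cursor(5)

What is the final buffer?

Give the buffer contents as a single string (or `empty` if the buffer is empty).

After op 1 (insert('x')): buffer="xcxkowx" (len 7), cursors c1@1 c2@3 c3@7, authorship 1.2...3
After op 2 (insert('o')): buffer="xocxokowxo" (len 10), cursors c1@2 c2@5 c3@10, authorship 11.22...33
After op 3 (add_cursor(5)): buffer="xocxokowxo" (len 10), cursors c1@2 c2@5 c4@5 c3@10, authorship 11.22...33

Answer: xocxokowxo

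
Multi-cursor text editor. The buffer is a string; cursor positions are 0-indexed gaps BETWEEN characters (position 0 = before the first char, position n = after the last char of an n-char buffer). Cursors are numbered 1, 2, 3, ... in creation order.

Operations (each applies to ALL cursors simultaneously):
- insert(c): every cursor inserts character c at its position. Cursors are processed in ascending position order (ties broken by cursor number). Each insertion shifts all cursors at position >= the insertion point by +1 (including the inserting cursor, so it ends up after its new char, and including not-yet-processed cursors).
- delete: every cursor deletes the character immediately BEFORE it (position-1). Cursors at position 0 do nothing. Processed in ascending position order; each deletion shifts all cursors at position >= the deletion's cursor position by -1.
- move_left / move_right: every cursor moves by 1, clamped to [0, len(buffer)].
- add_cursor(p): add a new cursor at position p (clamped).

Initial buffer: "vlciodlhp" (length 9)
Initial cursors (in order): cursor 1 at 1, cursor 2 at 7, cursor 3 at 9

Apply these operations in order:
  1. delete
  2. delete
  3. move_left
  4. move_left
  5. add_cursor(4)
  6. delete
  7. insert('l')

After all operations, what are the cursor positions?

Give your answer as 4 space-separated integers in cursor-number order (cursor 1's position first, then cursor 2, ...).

Answer: 3 3 3 5

Derivation:
After op 1 (delete): buffer="lciodh" (len 6), cursors c1@0 c2@5 c3@6, authorship ......
After op 2 (delete): buffer="lcio" (len 4), cursors c1@0 c2@4 c3@4, authorship ....
After op 3 (move_left): buffer="lcio" (len 4), cursors c1@0 c2@3 c3@3, authorship ....
After op 4 (move_left): buffer="lcio" (len 4), cursors c1@0 c2@2 c3@2, authorship ....
After op 5 (add_cursor(4)): buffer="lcio" (len 4), cursors c1@0 c2@2 c3@2 c4@4, authorship ....
After op 6 (delete): buffer="i" (len 1), cursors c1@0 c2@0 c3@0 c4@1, authorship .
After op 7 (insert('l')): buffer="lllil" (len 5), cursors c1@3 c2@3 c3@3 c4@5, authorship 123.4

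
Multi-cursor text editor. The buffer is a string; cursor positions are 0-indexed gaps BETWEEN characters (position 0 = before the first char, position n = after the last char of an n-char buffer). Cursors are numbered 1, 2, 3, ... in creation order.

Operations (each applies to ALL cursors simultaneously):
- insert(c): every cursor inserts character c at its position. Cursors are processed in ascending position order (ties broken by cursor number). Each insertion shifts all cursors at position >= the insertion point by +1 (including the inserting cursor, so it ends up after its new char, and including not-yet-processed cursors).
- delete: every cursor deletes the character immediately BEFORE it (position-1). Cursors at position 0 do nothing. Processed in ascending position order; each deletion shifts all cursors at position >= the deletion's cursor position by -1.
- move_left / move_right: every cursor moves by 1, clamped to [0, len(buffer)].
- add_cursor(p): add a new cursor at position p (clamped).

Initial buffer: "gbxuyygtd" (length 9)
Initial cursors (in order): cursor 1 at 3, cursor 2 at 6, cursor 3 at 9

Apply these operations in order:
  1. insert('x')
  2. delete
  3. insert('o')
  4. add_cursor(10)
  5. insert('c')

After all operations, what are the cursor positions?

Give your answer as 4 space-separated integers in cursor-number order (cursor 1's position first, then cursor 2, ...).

Answer: 5 10 16 13

Derivation:
After op 1 (insert('x')): buffer="gbxxuyyxgtdx" (len 12), cursors c1@4 c2@8 c3@12, authorship ...1...2...3
After op 2 (delete): buffer="gbxuyygtd" (len 9), cursors c1@3 c2@6 c3@9, authorship .........
After op 3 (insert('o')): buffer="gbxouyyogtdo" (len 12), cursors c1@4 c2@8 c3@12, authorship ...1...2...3
After op 4 (add_cursor(10)): buffer="gbxouyyogtdo" (len 12), cursors c1@4 c2@8 c4@10 c3@12, authorship ...1...2...3
After op 5 (insert('c')): buffer="gbxocuyyocgtcdoc" (len 16), cursors c1@5 c2@10 c4@13 c3@16, authorship ...11...22..4.33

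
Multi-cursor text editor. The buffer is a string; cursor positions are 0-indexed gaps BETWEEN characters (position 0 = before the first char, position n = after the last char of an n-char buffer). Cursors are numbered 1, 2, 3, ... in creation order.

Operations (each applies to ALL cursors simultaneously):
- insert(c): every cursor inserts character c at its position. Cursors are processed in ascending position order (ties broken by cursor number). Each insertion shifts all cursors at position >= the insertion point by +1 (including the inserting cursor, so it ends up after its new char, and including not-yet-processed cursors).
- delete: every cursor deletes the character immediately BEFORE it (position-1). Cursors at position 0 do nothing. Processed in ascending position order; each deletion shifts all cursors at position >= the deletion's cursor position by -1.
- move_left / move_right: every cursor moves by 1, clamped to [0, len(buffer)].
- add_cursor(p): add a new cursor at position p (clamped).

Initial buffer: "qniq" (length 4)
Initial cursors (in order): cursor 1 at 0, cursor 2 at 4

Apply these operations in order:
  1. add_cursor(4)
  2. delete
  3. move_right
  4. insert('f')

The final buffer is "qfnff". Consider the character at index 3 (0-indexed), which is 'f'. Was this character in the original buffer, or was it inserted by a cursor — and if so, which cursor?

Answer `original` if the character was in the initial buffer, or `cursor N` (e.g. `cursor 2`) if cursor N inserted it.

Answer: cursor 2

Derivation:
After op 1 (add_cursor(4)): buffer="qniq" (len 4), cursors c1@0 c2@4 c3@4, authorship ....
After op 2 (delete): buffer="qn" (len 2), cursors c1@0 c2@2 c3@2, authorship ..
After op 3 (move_right): buffer="qn" (len 2), cursors c1@1 c2@2 c3@2, authorship ..
After op 4 (insert('f')): buffer="qfnff" (len 5), cursors c1@2 c2@5 c3@5, authorship .1.23
Authorship (.=original, N=cursor N): . 1 . 2 3
Index 3: author = 2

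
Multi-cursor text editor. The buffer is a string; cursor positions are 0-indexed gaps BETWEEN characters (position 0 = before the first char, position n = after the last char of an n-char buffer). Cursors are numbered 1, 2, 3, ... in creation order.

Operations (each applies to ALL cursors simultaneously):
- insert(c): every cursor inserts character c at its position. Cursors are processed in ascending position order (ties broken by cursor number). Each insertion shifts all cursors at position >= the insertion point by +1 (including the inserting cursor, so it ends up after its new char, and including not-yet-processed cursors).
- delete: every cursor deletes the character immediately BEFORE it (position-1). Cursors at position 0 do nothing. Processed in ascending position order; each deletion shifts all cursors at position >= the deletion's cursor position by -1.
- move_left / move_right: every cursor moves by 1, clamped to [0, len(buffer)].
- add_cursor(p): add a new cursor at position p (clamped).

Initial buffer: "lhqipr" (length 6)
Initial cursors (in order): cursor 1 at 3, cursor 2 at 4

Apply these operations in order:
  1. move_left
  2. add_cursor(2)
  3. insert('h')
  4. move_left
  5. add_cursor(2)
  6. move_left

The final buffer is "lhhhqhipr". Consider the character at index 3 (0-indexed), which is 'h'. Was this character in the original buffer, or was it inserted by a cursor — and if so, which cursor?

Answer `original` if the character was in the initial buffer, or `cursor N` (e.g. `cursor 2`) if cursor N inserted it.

Answer: cursor 3

Derivation:
After op 1 (move_left): buffer="lhqipr" (len 6), cursors c1@2 c2@3, authorship ......
After op 2 (add_cursor(2)): buffer="lhqipr" (len 6), cursors c1@2 c3@2 c2@3, authorship ......
After op 3 (insert('h')): buffer="lhhhqhipr" (len 9), cursors c1@4 c3@4 c2@6, authorship ..13.2...
After op 4 (move_left): buffer="lhhhqhipr" (len 9), cursors c1@3 c3@3 c2@5, authorship ..13.2...
After op 5 (add_cursor(2)): buffer="lhhhqhipr" (len 9), cursors c4@2 c1@3 c3@3 c2@5, authorship ..13.2...
After op 6 (move_left): buffer="lhhhqhipr" (len 9), cursors c4@1 c1@2 c3@2 c2@4, authorship ..13.2...
Authorship (.=original, N=cursor N): . . 1 3 . 2 . . .
Index 3: author = 3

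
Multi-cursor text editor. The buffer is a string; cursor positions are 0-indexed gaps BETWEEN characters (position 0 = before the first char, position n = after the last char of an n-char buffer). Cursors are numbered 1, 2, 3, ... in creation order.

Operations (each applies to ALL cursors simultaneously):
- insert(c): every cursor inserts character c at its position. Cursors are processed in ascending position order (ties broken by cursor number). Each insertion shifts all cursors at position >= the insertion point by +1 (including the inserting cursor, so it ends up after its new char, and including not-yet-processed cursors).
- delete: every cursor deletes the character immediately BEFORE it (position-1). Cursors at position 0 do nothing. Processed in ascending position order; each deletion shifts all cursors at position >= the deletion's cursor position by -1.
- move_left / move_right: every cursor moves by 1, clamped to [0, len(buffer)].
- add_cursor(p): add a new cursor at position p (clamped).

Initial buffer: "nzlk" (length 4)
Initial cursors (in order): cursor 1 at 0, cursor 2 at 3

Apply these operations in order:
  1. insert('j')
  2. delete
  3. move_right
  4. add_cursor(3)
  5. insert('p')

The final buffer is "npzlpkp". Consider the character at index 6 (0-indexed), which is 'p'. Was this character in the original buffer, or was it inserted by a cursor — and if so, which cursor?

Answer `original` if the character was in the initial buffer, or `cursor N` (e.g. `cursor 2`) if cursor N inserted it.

Answer: cursor 2

Derivation:
After op 1 (insert('j')): buffer="jnzljk" (len 6), cursors c1@1 c2@5, authorship 1...2.
After op 2 (delete): buffer="nzlk" (len 4), cursors c1@0 c2@3, authorship ....
After op 3 (move_right): buffer="nzlk" (len 4), cursors c1@1 c2@4, authorship ....
After op 4 (add_cursor(3)): buffer="nzlk" (len 4), cursors c1@1 c3@3 c2@4, authorship ....
After op 5 (insert('p')): buffer="npzlpkp" (len 7), cursors c1@2 c3@5 c2@7, authorship .1..3.2
Authorship (.=original, N=cursor N): . 1 . . 3 . 2
Index 6: author = 2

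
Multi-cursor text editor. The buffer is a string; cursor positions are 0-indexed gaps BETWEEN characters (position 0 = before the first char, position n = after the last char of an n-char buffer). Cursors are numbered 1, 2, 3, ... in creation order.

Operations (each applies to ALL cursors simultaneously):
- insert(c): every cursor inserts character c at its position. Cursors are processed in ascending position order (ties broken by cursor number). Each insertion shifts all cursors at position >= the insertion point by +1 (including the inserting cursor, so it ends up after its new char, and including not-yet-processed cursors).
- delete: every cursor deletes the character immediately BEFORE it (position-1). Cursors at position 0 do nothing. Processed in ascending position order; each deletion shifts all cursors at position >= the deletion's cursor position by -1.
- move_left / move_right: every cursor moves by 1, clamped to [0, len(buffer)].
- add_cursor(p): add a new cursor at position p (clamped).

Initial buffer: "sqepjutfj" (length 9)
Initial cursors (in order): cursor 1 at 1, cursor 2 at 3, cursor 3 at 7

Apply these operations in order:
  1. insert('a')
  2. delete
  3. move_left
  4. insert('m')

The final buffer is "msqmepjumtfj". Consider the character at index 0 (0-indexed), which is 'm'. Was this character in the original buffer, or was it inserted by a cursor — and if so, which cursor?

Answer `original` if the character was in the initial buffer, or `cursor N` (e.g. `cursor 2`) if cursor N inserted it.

Answer: cursor 1

Derivation:
After op 1 (insert('a')): buffer="saqeapjutafj" (len 12), cursors c1@2 c2@5 c3@10, authorship .1..2....3..
After op 2 (delete): buffer="sqepjutfj" (len 9), cursors c1@1 c2@3 c3@7, authorship .........
After op 3 (move_left): buffer="sqepjutfj" (len 9), cursors c1@0 c2@2 c3@6, authorship .........
After op 4 (insert('m')): buffer="msqmepjumtfj" (len 12), cursors c1@1 c2@4 c3@9, authorship 1..2....3...
Authorship (.=original, N=cursor N): 1 . . 2 . . . . 3 . . .
Index 0: author = 1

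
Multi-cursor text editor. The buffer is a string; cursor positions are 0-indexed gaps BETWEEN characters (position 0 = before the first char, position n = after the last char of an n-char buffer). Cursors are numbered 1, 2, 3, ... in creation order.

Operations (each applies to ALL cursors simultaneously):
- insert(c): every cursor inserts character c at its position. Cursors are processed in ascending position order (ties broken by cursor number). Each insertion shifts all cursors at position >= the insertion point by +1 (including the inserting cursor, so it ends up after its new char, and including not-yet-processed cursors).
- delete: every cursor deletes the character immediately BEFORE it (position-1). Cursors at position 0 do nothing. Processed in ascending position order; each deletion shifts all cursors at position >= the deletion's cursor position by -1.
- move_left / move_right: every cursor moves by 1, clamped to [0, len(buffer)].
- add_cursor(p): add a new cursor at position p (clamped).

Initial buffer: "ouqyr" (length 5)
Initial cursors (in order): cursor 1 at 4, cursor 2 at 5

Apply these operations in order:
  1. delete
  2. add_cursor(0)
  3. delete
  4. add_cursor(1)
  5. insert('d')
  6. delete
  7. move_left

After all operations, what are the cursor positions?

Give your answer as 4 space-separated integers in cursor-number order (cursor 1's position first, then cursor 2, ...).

Answer: 0 0 0 0

Derivation:
After op 1 (delete): buffer="ouq" (len 3), cursors c1@3 c2@3, authorship ...
After op 2 (add_cursor(0)): buffer="ouq" (len 3), cursors c3@0 c1@3 c2@3, authorship ...
After op 3 (delete): buffer="o" (len 1), cursors c3@0 c1@1 c2@1, authorship .
After op 4 (add_cursor(1)): buffer="o" (len 1), cursors c3@0 c1@1 c2@1 c4@1, authorship .
After op 5 (insert('d')): buffer="doddd" (len 5), cursors c3@1 c1@5 c2@5 c4@5, authorship 3.124
After op 6 (delete): buffer="o" (len 1), cursors c3@0 c1@1 c2@1 c4@1, authorship .
After op 7 (move_left): buffer="o" (len 1), cursors c1@0 c2@0 c3@0 c4@0, authorship .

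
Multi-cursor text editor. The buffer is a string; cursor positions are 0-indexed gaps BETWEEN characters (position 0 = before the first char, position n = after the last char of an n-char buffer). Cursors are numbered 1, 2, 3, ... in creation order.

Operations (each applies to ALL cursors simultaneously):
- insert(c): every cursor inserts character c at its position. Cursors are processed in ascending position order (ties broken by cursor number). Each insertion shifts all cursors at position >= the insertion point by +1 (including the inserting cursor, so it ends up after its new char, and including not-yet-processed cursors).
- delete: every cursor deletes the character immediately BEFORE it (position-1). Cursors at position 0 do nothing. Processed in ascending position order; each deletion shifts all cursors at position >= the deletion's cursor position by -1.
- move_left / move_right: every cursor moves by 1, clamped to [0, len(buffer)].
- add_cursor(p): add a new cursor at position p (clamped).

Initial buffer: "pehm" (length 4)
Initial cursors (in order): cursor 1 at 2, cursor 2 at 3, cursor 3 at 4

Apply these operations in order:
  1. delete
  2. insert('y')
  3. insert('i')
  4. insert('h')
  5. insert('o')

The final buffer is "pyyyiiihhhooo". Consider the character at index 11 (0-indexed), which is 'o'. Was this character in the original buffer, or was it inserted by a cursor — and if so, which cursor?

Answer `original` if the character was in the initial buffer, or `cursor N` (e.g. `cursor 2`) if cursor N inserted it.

Answer: cursor 2

Derivation:
After op 1 (delete): buffer="p" (len 1), cursors c1@1 c2@1 c3@1, authorship .
After op 2 (insert('y')): buffer="pyyy" (len 4), cursors c1@4 c2@4 c3@4, authorship .123
After op 3 (insert('i')): buffer="pyyyiii" (len 7), cursors c1@7 c2@7 c3@7, authorship .123123
After op 4 (insert('h')): buffer="pyyyiiihhh" (len 10), cursors c1@10 c2@10 c3@10, authorship .123123123
After op 5 (insert('o')): buffer="pyyyiiihhhooo" (len 13), cursors c1@13 c2@13 c3@13, authorship .123123123123
Authorship (.=original, N=cursor N): . 1 2 3 1 2 3 1 2 3 1 2 3
Index 11: author = 2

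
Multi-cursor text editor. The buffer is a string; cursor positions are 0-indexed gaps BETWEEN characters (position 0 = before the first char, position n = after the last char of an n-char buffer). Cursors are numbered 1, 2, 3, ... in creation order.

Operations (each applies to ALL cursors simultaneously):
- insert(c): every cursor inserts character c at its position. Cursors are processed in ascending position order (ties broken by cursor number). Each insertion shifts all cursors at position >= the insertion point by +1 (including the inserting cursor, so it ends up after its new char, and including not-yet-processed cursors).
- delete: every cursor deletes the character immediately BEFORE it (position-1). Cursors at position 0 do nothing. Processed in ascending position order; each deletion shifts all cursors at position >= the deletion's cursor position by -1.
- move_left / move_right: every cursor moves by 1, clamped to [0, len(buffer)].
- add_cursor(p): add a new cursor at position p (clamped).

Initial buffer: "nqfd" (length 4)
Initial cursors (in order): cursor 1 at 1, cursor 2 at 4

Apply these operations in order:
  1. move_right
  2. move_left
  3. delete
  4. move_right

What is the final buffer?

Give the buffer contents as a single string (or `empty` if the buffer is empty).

After op 1 (move_right): buffer="nqfd" (len 4), cursors c1@2 c2@4, authorship ....
After op 2 (move_left): buffer="nqfd" (len 4), cursors c1@1 c2@3, authorship ....
After op 3 (delete): buffer="qd" (len 2), cursors c1@0 c2@1, authorship ..
After op 4 (move_right): buffer="qd" (len 2), cursors c1@1 c2@2, authorship ..

Answer: qd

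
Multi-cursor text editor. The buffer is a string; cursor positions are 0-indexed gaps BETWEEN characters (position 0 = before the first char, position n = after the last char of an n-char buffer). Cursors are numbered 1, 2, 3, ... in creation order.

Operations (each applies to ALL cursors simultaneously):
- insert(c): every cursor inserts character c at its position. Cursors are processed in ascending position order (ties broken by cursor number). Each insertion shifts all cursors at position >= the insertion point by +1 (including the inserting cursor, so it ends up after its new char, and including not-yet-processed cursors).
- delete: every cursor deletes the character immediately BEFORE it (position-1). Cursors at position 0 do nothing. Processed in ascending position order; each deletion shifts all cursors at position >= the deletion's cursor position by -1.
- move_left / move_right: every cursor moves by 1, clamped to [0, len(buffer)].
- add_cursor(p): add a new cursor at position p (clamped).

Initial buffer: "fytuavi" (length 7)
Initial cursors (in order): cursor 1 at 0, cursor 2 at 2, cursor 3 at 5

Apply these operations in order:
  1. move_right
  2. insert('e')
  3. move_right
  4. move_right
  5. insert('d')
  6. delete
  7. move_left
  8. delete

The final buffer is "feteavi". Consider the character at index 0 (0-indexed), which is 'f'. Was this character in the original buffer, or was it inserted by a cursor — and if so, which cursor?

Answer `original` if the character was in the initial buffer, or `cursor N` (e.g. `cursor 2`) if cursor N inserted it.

Answer: original

Derivation:
After op 1 (move_right): buffer="fytuavi" (len 7), cursors c1@1 c2@3 c3@6, authorship .......
After op 2 (insert('e')): buffer="feyteuavei" (len 10), cursors c1@2 c2@5 c3@9, authorship .1..2...3.
After op 3 (move_right): buffer="feyteuavei" (len 10), cursors c1@3 c2@6 c3@10, authorship .1..2...3.
After op 4 (move_right): buffer="feyteuavei" (len 10), cursors c1@4 c2@7 c3@10, authorship .1..2...3.
After op 5 (insert('d')): buffer="feytdeuadveid" (len 13), cursors c1@5 c2@9 c3@13, authorship .1..12..2.3.3
After op 6 (delete): buffer="feyteuavei" (len 10), cursors c1@4 c2@7 c3@10, authorship .1..2...3.
After op 7 (move_left): buffer="feyteuavei" (len 10), cursors c1@3 c2@6 c3@9, authorship .1..2...3.
After op 8 (delete): buffer="feteavi" (len 7), cursors c1@2 c2@4 c3@6, authorship .1.2...
Authorship (.=original, N=cursor N): . 1 . 2 . . .
Index 0: author = original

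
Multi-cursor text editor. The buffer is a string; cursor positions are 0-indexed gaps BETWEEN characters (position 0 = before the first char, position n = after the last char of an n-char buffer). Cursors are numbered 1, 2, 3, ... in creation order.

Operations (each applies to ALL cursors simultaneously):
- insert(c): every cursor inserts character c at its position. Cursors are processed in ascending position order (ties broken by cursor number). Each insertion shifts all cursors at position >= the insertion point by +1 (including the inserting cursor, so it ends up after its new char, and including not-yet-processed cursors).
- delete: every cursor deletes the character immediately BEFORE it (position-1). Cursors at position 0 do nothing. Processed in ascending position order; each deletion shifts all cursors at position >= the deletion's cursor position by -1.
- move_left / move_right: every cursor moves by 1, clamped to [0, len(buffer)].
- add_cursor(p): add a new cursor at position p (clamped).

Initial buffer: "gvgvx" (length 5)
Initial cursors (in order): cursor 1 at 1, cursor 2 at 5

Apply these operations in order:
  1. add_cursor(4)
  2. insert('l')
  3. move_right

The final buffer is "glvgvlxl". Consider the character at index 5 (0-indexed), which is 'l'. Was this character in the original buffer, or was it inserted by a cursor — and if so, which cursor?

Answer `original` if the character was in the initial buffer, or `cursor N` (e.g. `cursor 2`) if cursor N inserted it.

Answer: cursor 3

Derivation:
After op 1 (add_cursor(4)): buffer="gvgvx" (len 5), cursors c1@1 c3@4 c2@5, authorship .....
After op 2 (insert('l')): buffer="glvgvlxl" (len 8), cursors c1@2 c3@6 c2@8, authorship .1...3.2
After op 3 (move_right): buffer="glvgvlxl" (len 8), cursors c1@3 c3@7 c2@8, authorship .1...3.2
Authorship (.=original, N=cursor N): . 1 . . . 3 . 2
Index 5: author = 3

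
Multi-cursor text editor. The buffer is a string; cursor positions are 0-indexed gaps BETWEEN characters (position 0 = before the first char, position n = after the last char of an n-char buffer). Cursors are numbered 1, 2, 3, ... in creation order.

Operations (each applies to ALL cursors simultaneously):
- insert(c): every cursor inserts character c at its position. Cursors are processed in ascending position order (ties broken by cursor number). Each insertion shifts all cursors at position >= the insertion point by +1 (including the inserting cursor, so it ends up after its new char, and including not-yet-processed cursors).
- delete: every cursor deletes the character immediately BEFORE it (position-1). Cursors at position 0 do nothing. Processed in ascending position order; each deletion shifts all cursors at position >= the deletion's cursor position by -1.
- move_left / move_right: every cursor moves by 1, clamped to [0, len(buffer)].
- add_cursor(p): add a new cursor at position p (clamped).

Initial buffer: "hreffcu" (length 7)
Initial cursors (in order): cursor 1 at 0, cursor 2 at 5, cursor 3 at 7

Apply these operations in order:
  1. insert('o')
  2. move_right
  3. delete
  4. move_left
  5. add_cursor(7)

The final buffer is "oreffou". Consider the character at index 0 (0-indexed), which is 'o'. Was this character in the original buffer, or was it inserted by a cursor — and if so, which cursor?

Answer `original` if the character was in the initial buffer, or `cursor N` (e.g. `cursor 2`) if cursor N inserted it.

After op 1 (insert('o')): buffer="ohreffocuo" (len 10), cursors c1@1 c2@7 c3@10, authorship 1.....2..3
After op 2 (move_right): buffer="ohreffocuo" (len 10), cursors c1@2 c2@8 c3@10, authorship 1.....2..3
After op 3 (delete): buffer="oreffou" (len 7), cursors c1@1 c2@6 c3@7, authorship 1....2.
After op 4 (move_left): buffer="oreffou" (len 7), cursors c1@0 c2@5 c3@6, authorship 1....2.
After op 5 (add_cursor(7)): buffer="oreffou" (len 7), cursors c1@0 c2@5 c3@6 c4@7, authorship 1....2.
Authorship (.=original, N=cursor N): 1 . . . . 2 .
Index 0: author = 1

Answer: cursor 1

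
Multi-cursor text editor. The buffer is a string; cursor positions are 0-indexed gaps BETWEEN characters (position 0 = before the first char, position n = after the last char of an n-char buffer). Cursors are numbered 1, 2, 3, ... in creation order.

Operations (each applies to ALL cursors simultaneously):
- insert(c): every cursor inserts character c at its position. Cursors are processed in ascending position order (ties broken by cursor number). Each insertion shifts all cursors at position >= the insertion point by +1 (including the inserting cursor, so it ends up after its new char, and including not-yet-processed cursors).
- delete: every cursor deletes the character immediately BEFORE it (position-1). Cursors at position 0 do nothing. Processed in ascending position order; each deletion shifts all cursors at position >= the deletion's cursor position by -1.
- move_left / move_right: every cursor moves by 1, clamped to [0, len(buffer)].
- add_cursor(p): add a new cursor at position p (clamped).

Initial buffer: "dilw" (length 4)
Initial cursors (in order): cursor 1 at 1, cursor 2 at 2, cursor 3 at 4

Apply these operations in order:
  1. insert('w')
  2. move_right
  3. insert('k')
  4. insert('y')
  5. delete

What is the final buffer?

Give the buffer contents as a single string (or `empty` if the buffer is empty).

After op 1 (insert('w')): buffer="dwiwlww" (len 7), cursors c1@2 c2@4 c3@7, authorship .1.2..3
After op 2 (move_right): buffer="dwiwlww" (len 7), cursors c1@3 c2@5 c3@7, authorship .1.2..3
After op 3 (insert('k')): buffer="dwikwlkwwk" (len 10), cursors c1@4 c2@7 c3@10, authorship .1.12.2.33
After op 4 (insert('y')): buffer="dwikywlkywwky" (len 13), cursors c1@5 c2@9 c3@13, authorship .1.112.22.333
After op 5 (delete): buffer="dwikwlkwwk" (len 10), cursors c1@4 c2@7 c3@10, authorship .1.12.2.33

Answer: dwikwlkwwk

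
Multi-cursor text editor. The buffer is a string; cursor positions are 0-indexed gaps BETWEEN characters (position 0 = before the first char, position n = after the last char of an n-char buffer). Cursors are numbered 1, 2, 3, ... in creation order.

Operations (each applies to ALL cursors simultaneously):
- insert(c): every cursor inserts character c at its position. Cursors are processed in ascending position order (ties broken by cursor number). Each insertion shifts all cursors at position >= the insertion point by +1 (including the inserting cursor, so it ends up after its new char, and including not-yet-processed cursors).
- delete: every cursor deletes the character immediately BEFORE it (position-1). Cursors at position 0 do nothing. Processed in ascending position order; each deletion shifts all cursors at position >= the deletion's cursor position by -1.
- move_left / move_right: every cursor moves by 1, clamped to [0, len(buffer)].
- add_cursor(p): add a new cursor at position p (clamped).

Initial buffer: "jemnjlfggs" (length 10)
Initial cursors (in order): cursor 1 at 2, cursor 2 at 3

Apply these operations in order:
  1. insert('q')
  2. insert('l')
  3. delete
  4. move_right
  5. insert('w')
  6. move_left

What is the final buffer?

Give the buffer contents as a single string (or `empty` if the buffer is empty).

Answer: jeqmwqnwjlfggs

Derivation:
After op 1 (insert('q')): buffer="jeqmqnjlfggs" (len 12), cursors c1@3 c2@5, authorship ..1.2.......
After op 2 (insert('l')): buffer="jeqlmqlnjlfggs" (len 14), cursors c1@4 c2@7, authorship ..11.22.......
After op 3 (delete): buffer="jeqmqnjlfggs" (len 12), cursors c1@3 c2@5, authorship ..1.2.......
After op 4 (move_right): buffer="jeqmqnjlfggs" (len 12), cursors c1@4 c2@6, authorship ..1.2.......
After op 5 (insert('w')): buffer="jeqmwqnwjlfggs" (len 14), cursors c1@5 c2@8, authorship ..1.12.2......
After op 6 (move_left): buffer="jeqmwqnwjlfggs" (len 14), cursors c1@4 c2@7, authorship ..1.12.2......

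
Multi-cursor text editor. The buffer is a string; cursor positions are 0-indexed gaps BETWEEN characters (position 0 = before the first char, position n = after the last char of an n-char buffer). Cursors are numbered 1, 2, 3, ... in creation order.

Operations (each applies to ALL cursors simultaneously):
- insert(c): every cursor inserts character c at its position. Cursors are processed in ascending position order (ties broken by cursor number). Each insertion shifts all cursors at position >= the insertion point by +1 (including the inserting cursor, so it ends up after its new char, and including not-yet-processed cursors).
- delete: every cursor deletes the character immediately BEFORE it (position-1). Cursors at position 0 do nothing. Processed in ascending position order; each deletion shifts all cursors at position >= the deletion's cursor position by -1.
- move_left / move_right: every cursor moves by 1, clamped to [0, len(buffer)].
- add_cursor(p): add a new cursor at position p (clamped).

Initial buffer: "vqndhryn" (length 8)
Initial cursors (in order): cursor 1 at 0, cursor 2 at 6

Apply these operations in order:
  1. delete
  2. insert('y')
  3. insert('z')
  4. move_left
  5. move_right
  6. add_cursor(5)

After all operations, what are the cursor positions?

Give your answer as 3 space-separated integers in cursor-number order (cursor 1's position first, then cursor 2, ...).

After op 1 (delete): buffer="vqndhyn" (len 7), cursors c1@0 c2@5, authorship .......
After op 2 (insert('y')): buffer="yvqndhyyn" (len 9), cursors c1@1 c2@7, authorship 1.....2..
After op 3 (insert('z')): buffer="yzvqndhyzyn" (len 11), cursors c1@2 c2@9, authorship 11.....22..
After op 4 (move_left): buffer="yzvqndhyzyn" (len 11), cursors c1@1 c2@8, authorship 11.....22..
After op 5 (move_right): buffer="yzvqndhyzyn" (len 11), cursors c1@2 c2@9, authorship 11.....22..
After op 6 (add_cursor(5)): buffer="yzvqndhyzyn" (len 11), cursors c1@2 c3@5 c2@9, authorship 11.....22..

Answer: 2 9 5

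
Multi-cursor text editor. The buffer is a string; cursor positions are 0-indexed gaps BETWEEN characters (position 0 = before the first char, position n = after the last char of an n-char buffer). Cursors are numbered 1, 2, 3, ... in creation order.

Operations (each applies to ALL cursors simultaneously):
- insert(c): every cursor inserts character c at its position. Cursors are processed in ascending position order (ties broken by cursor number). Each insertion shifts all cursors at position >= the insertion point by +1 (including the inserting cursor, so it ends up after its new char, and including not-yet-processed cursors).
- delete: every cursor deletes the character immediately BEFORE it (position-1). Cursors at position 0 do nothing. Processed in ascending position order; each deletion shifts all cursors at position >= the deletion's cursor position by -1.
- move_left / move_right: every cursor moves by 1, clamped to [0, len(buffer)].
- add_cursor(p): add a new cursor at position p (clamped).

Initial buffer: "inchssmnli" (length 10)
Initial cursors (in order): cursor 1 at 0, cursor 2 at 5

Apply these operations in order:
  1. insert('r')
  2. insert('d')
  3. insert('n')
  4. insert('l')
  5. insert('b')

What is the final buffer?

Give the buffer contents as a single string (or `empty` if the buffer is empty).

After op 1 (insert('r')): buffer="rinchsrsmnli" (len 12), cursors c1@1 c2@7, authorship 1.....2.....
After op 2 (insert('d')): buffer="rdinchsrdsmnli" (len 14), cursors c1@2 c2@9, authorship 11.....22.....
After op 3 (insert('n')): buffer="rdninchsrdnsmnli" (len 16), cursors c1@3 c2@11, authorship 111.....222.....
After op 4 (insert('l')): buffer="rdnlinchsrdnlsmnli" (len 18), cursors c1@4 c2@13, authorship 1111.....2222.....
After op 5 (insert('b')): buffer="rdnlbinchsrdnlbsmnli" (len 20), cursors c1@5 c2@15, authorship 11111.....22222.....

Answer: rdnlbinchsrdnlbsmnli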